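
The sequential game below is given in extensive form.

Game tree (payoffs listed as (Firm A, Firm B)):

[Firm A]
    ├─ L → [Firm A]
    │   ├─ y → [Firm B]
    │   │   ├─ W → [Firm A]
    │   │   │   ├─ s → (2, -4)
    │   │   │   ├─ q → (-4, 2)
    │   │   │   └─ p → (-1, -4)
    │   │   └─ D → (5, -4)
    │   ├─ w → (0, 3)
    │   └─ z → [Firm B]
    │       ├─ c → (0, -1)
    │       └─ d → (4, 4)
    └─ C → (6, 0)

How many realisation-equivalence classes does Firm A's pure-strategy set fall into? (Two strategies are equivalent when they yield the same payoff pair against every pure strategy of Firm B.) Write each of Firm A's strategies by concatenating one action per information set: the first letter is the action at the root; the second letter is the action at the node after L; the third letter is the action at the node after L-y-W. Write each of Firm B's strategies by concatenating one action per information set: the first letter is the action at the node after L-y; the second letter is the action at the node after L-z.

6

Firm A has 18 pure strategies: Lys, Lyq, Lyp, Lws, Lwq, Lwp, Lzs, Lzq, Lzp, Cys, Cyq, Cyp, Cws, Cwq, Cwp, Czs, Czq, Czp. Columns: Wc, Wd, Dc, Dd.
{Lys} → row (2,-4) (2,-4) (5,-4) (5,-4)
{Lyq} → row (-4,2) (-4,2) (5,-4) (5,-4)
{Lyp} → row (-1,-4) (-1,-4) (5,-4) (5,-4)
{Lws, Lwq, Lwp} → row (0,3) (0,3) (0,3) (0,3)
{Lzs, Lzq, Lzp} → row (0,-1) (4,4) (0,-1) (4,4)
{Cys, Cyq, Cyp, Cws, Cwq, Cwp, Czs, Czq, Czp} → row (6,0) (6,0) (6,0) (6,0)
That's 6 distinct rows out of 18 strategies.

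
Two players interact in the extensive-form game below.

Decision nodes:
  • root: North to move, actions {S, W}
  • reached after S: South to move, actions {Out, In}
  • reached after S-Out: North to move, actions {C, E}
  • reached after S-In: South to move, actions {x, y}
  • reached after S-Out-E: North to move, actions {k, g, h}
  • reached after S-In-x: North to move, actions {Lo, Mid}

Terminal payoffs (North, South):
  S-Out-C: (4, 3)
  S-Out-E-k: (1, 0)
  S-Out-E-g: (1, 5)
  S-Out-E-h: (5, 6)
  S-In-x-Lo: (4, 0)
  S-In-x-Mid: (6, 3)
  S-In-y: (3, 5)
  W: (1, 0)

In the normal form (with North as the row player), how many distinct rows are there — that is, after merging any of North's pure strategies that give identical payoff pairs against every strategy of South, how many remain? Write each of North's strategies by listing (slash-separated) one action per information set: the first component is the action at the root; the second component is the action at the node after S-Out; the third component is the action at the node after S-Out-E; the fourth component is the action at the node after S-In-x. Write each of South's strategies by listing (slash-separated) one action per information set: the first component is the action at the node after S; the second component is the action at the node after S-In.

9

North has 24 pure strategies: S/C/k/Lo, S/C/k/Mid, S/C/g/Lo, S/C/g/Mid, S/C/h/Lo, S/C/h/Mid, S/E/k/Lo, S/E/k/Mid, S/E/g/Lo, S/E/g/Mid, S/E/h/Lo, S/E/h/Mid, W/C/k/Lo, W/C/k/Mid, W/C/g/Lo, W/C/g/Mid, W/C/h/Lo, W/C/h/Mid, W/E/k/Lo, W/E/k/Mid, W/E/g/Lo, W/E/g/Mid, W/E/h/Lo, W/E/h/Mid. Columns: Out/x, Out/y, In/x, In/y.
{S/C/k/Lo, S/C/g/Lo, S/C/h/Lo} → row (4,3) (4,3) (4,0) (3,5)
{S/C/k/Mid, S/C/g/Mid, S/C/h/Mid} → row (4,3) (4,3) (6,3) (3,5)
{S/E/k/Lo} → row (1,0) (1,0) (4,0) (3,5)
{S/E/k/Mid} → row (1,0) (1,0) (6,3) (3,5)
{S/E/g/Lo} → row (1,5) (1,5) (4,0) (3,5)
{S/E/g/Mid} → row (1,5) (1,5) (6,3) (3,5)
{S/E/h/Lo} → row (5,6) (5,6) (4,0) (3,5)
{S/E/h/Mid} → row (5,6) (5,6) (6,3) (3,5)
{W/C/k/Lo, W/C/k/Mid, W/C/g/Lo, W/C/g/Mid, W/C/h/Lo, W/C/h/Mid, W/E/k/Lo, W/E/k/Mid, W/E/g/Lo, W/E/g/Mid, W/E/h/Lo, W/E/h/Mid} → row (1,0) (1,0) (1,0) (1,0)
That's 9 distinct rows out of 24 strategies.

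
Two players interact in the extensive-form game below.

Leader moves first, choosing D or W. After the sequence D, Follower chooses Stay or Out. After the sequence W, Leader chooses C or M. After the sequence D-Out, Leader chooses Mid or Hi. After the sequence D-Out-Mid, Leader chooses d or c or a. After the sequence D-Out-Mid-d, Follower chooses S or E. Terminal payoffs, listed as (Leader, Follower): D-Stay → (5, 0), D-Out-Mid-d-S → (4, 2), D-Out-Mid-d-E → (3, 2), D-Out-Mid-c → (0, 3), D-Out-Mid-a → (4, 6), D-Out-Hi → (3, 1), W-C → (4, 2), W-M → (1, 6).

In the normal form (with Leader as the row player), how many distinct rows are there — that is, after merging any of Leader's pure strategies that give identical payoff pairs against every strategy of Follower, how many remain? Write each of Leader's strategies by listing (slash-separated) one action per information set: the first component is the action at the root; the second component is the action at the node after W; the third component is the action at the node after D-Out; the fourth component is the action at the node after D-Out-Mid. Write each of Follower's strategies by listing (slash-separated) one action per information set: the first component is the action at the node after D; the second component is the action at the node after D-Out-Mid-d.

6

Leader has 24 pure strategies: D/C/Mid/d, D/C/Mid/c, D/C/Mid/a, D/C/Hi/d, D/C/Hi/c, D/C/Hi/a, D/M/Mid/d, D/M/Mid/c, D/M/Mid/a, D/M/Hi/d, D/M/Hi/c, D/M/Hi/a, W/C/Mid/d, W/C/Mid/c, W/C/Mid/a, W/C/Hi/d, W/C/Hi/c, W/C/Hi/a, W/M/Mid/d, W/M/Mid/c, W/M/Mid/a, W/M/Hi/d, W/M/Hi/c, W/M/Hi/a. Columns: Stay/S, Stay/E, Out/S, Out/E.
{D/C/Mid/d, D/M/Mid/d} → row (5,0) (5,0) (4,2) (3,2)
{D/C/Mid/c, D/M/Mid/c} → row (5,0) (5,0) (0,3) (0,3)
{D/C/Mid/a, D/M/Mid/a} → row (5,0) (5,0) (4,6) (4,6)
{D/C/Hi/d, D/C/Hi/c, D/C/Hi/a, D/M/Hi/d, D/M/Hi/c, D/M/Hi/a} → row (5,0) (5,0) (3,1) (3,1)
{W/C/Mid/d, W/C/Mid/c, W/C/Mid/a, W/C/Hi/d, W/C/Hi/c, W/C/Hi/a} → row (4,2) (4,2) (4,2) (4,2)
{W/M/Mid/d, W/M/Mid/c, W/M/Mid/a, W/M/Hi/d, W/M/Hi/c, W/M/Hi/a} → row (1,6) (1,6) (1,6) (1,6)
That's 6 distinct rows out of 24 strategies.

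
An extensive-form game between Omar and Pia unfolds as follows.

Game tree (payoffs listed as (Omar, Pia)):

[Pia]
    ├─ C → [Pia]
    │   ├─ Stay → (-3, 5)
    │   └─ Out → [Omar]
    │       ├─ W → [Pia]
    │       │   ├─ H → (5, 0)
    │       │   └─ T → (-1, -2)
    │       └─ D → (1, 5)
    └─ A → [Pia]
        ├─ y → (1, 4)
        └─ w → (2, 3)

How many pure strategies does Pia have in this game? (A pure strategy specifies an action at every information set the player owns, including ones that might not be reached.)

Pia owns the root with actions {C, A} — two choices.
Pia owns the node after C with actions {Stay, Out} — two choices.
Pia owns the node after A with actions {y, w} — two choices.
Pia owns the node after C-Out-W with actions {H, T} — two choices.
A pure strategy fixes one action at each information set independently, so the count is the product 2 × 2 × 2 × 2 = 16.

16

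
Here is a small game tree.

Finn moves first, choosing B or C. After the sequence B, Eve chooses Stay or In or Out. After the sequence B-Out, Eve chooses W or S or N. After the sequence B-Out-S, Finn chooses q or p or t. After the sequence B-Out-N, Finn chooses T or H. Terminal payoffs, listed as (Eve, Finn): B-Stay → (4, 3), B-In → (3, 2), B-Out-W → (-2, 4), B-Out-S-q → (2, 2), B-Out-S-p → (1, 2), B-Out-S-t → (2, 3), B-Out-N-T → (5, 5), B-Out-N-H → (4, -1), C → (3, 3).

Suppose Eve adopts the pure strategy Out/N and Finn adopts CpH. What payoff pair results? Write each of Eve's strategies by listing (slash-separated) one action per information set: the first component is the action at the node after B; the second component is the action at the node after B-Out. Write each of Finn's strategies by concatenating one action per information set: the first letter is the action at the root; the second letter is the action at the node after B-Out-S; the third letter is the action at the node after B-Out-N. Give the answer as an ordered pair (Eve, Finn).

Trace the play path from the root:
  Finn plays C
→ terminal payoff (3, 3).
(Eve's choice at the node after B is never reached on this path, so it doesn't affect the outcome.)

(3, 3)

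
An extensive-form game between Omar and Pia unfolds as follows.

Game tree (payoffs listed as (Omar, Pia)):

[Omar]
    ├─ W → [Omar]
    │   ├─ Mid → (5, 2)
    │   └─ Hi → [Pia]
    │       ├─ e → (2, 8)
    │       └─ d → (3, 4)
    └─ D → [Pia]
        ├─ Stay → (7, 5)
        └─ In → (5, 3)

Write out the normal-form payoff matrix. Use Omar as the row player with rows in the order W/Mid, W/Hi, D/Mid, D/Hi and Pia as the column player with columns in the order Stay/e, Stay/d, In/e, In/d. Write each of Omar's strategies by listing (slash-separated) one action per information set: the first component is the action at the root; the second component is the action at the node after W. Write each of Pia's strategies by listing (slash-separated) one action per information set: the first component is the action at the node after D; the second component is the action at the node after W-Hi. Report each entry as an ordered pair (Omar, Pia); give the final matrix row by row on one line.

W/Mid: (5,2) (5,2) (5,2) (5,2) | W/Hi: (2,8) (3,4) (2,8) (3,4) | D/Mid: (7,5) (7,5) (5,3) (5,3) | D/Hi: (7,5) (7,5) (5,3) (5,3)

        Stay/e   Stay/d     In/e     In/d
W/Mid    (5,2)    (5,2)    (5,2)    (5,2)
 W/Hi    (2,8)    (3,4)    (2,8)    (3,4)
D/Mid    (7,5)    (7,5)    (5,3)    (5,3)
 D/Hi    (7,5)    (7,5)    (5,3)    (5,3)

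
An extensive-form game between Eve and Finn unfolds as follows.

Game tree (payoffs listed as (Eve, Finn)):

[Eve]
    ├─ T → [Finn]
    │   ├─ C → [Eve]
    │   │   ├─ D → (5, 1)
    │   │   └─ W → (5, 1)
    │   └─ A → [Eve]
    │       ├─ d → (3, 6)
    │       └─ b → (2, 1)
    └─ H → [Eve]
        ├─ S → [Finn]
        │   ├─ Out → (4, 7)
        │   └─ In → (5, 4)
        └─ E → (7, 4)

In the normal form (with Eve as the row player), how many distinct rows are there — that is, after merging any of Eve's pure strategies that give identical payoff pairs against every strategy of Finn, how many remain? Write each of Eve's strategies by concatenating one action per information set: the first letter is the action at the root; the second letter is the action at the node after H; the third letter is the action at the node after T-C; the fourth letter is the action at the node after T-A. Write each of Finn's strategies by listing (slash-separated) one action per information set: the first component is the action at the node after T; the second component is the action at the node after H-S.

Eve has 16 pure strategies: TSDd, TSDb, TSWd, TSWb, TEDd, TEDb, TEWd, TEWb, HSDd, HSDb, HSWd, HSWb, HEDd, HEDb, HEWd, HEWb. Columns: C/Out, C/In, A/Out, A/In.
{TSDd, TSWd, TEDd, TEWd} → row (5,1) (5,1) (3,6) (3,6)
{TSDb, TSWb, TEDb, TEWb} → row (5,1) (5,1) (2,1) (2,1)
{HSDd, HSDb, HSWd, HSWb} → row (4,7) (5,4) (4,7) (5,4)
{HEDd, HEDb, HEWd, HEWb} → row (7,4) (7,4) (7,4) (7,4)
That's 4 distinct rows out of 16 strategies.

4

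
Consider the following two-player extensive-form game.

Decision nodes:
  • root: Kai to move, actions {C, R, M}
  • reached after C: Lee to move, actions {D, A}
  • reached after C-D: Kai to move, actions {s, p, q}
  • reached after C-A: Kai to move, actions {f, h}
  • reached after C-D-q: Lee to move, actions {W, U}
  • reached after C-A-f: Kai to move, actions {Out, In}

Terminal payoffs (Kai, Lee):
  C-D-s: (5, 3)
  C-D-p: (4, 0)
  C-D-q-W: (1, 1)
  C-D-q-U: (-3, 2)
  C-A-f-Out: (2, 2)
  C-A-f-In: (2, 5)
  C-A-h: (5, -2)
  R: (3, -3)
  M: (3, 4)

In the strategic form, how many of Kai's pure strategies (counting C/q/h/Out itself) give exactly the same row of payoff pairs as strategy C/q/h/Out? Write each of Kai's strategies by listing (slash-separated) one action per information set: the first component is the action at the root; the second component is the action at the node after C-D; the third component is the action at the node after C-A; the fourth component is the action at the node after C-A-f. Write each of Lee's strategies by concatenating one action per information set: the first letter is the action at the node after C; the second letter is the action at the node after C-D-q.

2

Row for C/q/h/Out (columns DW, DU, AW, AU): (1,1) (-3,2) (5,-2) (5,-2).
Under C/q/h/Out, Kai's choice at the node after C-A-f can never be reached regardless of what Lee does, so varying those choices leaves every outcome unchanged.
Holding the reachable choices fixed and varying the unreachable one freely already gives 2 equivalent strategies.
No other strategy reproduces this row, so those 2 are the full class: C/q/h/Out, C/q/h/In.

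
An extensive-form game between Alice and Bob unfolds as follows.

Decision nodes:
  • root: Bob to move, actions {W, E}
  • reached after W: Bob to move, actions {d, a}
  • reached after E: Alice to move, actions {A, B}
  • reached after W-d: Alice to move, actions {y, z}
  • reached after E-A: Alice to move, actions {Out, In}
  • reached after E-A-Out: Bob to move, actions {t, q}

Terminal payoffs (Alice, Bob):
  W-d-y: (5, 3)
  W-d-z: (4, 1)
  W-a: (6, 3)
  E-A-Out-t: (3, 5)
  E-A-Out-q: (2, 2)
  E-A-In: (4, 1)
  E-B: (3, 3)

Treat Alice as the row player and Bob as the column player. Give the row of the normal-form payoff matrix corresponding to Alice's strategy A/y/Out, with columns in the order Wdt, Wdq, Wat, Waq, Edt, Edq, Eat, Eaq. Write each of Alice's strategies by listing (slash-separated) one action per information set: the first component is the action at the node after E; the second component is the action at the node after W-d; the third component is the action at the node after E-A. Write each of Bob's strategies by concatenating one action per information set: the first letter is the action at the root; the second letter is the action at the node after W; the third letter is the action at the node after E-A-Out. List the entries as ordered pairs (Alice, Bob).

(5,3) (5,3) (6,3) (6,3) (3,5) (2,2) (3,5) (2,2)

vs Wdt: Bob plays W → Bob plays d at [W] → Alice plays y at [W-d] → (5, 3)
vs Wdq: Bob plays W → Bob plays d at [W] → Alice plays y at [W-d] → (5, 3)
vs Wat: Bob plays W → Bob plays a at [W] → (6, 3)
vs Waq: Bob plays W → Bob plays a at [W] → (6, 3)
vs Edt: Bob plays E → Alice plays A at [E] → Alice plays Out at [E-A] → Bob plays t at [E-A-Out] → (3, 5)
vs Edq: Bob plays E → Alice plays A at [E] → Alice plays Out at [E-A] → Bob plays q at [E-A-Out] → (2, 2)
vs Eat: Bob plays E → Alice plays A at [E] → Alice plays Out at [E-A] → Bob plays t at [E-A-Out] → (3, 5)
vs Eaq: Bob plays E → Alice plays A at [E] → Alice plays Out at [E-A] → Bob plays q at [E-A-Out] → (2, 2)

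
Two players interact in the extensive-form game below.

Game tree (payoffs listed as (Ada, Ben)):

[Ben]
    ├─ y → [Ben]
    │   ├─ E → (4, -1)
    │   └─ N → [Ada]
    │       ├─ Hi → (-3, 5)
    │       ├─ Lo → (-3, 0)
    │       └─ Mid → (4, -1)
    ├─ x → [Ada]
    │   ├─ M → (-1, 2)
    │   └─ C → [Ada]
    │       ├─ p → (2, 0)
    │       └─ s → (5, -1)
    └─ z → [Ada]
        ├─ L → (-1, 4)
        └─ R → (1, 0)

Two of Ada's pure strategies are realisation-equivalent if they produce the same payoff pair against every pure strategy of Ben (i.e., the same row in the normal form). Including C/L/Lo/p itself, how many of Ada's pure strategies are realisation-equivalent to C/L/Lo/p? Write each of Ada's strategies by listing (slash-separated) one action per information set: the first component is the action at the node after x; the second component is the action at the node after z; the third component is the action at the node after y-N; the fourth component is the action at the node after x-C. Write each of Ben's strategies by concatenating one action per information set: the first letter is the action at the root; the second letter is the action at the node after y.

1

Row for C/L/Lo/p (columns yE, yN, xE, xN, zE, zN): (4,-1) (-3,0) (2,0) (2,0) (-1,4) (-1,4).
Every one of Ada's information sets is on the play path for some reply by Ben when Ada follows C/L/Lo/p.
Changing the action at any of them therefore changes at least one column, so only C/L/Lo/p itself gives this row.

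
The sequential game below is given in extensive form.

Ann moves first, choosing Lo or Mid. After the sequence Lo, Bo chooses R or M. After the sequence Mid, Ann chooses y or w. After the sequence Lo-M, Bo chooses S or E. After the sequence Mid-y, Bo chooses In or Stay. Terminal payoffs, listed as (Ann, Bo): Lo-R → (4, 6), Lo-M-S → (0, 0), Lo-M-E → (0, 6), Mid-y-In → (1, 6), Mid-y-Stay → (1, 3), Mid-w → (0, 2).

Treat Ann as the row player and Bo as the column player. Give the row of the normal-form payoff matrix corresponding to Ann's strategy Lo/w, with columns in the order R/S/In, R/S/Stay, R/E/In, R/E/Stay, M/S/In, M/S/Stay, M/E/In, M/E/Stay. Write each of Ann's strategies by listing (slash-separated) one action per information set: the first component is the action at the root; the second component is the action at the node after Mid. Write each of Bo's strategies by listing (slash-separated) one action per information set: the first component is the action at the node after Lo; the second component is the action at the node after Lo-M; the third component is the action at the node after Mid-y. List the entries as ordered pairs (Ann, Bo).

(4,6) (4,6) (4,6) (4,6) (0,0) (0,0) (0,6) (0,6)

vs R/S/In: Ann plays Lo → Bo plays R at [Lo] → (4, 6)
vs R/S/Stay: Ann plays Lo → Bo plays R at [Lo] → (4, 6)
vs R/E/In: Ann plays Lo → Bo plays R at [Lo] → (4, 6)
vs R/E/Stay: Ann plays Lo → Bo plays R at [Lo] → (4, 6)
vs M/S/In: Ann plays Lo → Bo plays M at [Lo] → Bo plays S at [Lo-M] → (0, 0)
vs M/S/Stay: Ann plays Lo → Bo plays M at [Lo] → Bo plays S at [Lo-M] → (0, 0)
vs M/E/In: Ann plays Lo → Bo plays M at [Lo] → Bo plays E at [Lo-M] → (0, 6)
vs M/E/Stay: Ann plays Lo → Bo plays M at [Lo] → Bo plays E at [Lo-M] → (0, 6)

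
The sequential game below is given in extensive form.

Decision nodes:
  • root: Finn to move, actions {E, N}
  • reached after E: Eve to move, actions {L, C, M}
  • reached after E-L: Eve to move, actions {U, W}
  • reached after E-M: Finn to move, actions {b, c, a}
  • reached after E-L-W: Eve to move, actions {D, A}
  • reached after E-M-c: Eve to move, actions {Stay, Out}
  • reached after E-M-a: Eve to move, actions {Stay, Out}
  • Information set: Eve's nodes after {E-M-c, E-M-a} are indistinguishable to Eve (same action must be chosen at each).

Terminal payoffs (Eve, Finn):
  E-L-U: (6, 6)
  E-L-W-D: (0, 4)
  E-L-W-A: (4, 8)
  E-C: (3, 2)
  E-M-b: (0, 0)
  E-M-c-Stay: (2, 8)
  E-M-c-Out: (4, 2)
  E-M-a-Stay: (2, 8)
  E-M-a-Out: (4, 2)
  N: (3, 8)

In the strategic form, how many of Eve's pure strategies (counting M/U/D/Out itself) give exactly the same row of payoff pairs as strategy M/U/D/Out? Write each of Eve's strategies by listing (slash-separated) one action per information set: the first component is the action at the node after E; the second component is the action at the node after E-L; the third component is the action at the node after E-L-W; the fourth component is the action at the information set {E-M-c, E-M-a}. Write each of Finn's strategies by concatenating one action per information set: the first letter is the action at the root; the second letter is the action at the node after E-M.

Row for M/U/D/Out (columns Eb, Ec, Ea, Nb, Nc, Na): (0,0) (4,2) (4,2) (3,8) (3,8) (3,8).
Under M/U/D/Out, Eve's choice at the node after E-L and at the node after E-L-W can never be reached regardless of what Finn does, so varying those choices leaves every outcome unchanged.
Holding the reachable choices fixed and varying the unreachable ones freely already gives 2 × 2 = 4 equivalent strategies.
No other strategy reproduces this row, so those 4 are the full class: M/U/D/Out, M/U/A/Out, M/W/D/Out, M/W/A/Out.

4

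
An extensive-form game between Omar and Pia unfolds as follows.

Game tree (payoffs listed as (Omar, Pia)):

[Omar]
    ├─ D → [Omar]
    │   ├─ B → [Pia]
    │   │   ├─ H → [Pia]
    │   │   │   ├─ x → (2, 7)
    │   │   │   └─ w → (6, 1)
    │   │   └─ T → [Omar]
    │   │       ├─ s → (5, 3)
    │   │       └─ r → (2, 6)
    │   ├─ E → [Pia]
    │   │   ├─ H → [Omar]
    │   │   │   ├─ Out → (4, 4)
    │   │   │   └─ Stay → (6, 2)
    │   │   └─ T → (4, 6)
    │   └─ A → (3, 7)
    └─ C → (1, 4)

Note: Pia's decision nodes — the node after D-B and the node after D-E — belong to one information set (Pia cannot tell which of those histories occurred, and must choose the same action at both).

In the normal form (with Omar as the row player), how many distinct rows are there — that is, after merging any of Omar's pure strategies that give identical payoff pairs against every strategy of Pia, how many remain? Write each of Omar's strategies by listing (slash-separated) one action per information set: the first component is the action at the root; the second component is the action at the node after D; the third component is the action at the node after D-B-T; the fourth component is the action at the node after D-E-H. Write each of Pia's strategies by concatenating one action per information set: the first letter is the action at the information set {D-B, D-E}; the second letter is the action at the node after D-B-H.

6

Omar has 24 pure strategies: D/B/s/Out, D/B/s/Stay, D/B/r/Out, D/B/r/Stay, D/E/s/Out, D/E/s/Stay, D/E/r/Out, D/E/r/Stay, D/A/s/Out, D/A/s/Stay, D/A/r/Out, D/A/r/Stay, C/B/s/Out, C/B/s/Stay, C/B/r/Out, C/B/r/Stay, C/E/s/Out, C/E/s/Stay, C/E/r/Out, C/E/r/Stay, C/A/s/Out, C/A/s/Stay, C/A/r/Out, C/A/r/Stay. Columns: Hx, Hw, Tx, Tw.
{D/B/s/Out, D/B/s/Stay} → row (2,7) (6,1) (5,3) (5,3)
{D/B/r/Out, D/B/r/Stay} → row (2,7) (6,1) (2,6) (2,6)
{D/E/s/Out, D/E/r/Out} → row (4,4) (4,4) (4,6) (4,6)
{D/E/s/Stay, D/E/r/Stay} → row (6,2) (6,2) (4,6) (4,6)
{D/A/s/Out, D/A/s/Stay, D/A/r/Out, D/A/r/Stay} → row (3,7) (3,7) (3,7) (3,7)
{C/B/s/Out, C/B/s/Stay, C/B/r/Out, C/B/r/Stay, C/E/s/Out, C/E/s/Stay, C/E/r/Out, C/E/r/Stay, C/A/s/Out, C/A/s/Stay, C/A/r/Out, C/A/r/Stay} → row (1,4) (1,4) (1,4) (1,4)
That's 6 distinct rows out of 24 strategies.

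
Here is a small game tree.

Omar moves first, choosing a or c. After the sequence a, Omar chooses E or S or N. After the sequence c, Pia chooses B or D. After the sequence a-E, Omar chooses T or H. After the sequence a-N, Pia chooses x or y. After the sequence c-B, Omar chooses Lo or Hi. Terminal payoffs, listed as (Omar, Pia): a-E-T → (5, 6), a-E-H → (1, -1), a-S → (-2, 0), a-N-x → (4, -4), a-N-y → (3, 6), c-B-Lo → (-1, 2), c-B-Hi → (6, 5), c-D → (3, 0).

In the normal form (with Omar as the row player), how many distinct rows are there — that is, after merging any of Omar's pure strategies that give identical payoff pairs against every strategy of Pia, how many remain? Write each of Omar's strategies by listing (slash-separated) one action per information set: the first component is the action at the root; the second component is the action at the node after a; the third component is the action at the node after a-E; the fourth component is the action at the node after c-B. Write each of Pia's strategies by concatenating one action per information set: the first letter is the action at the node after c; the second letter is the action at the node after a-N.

6

Omar has 24 pure strategies: a/E/T/Lo, a/E/T/Hi, a/E/H/Lo, a/E/H/Hi, a/S/T/Lo, a/S/T/Hi, a/S/H/Lo, a/S/H/Hi, a/N/T/Lo, a/N/T/Hi, a/N/H/Lo, a/N/H/Hi, c/E/T/Lo, c/E/T/Hi, c/E/H/Lo, c/E/H/Hi, c/S/T/Lo, c/S/T/Hi, c/S/H/Lo, c/S/H/Hi, c/N/T/Lo, c/N/T/Hi, c/N/H/Lo, c/N/H/Hi. Columns: Bx, By, Dx, Dy.
{a/E/T/Lo, a/E/T/Hi} → row (5,6) (5,6) (5,6) (5,6)
{a/E/H/Lo, a/E/H/Hi} → row (1,-1) (1,-1) (1,-1) (1,-1)
{a/S/T/Lo, a/S/T/Hi, a/S/H/Lo, a/S/H/Hi} → row (-2,0) (-2,0) (-2,0) (-2,0)
{a/N/T/Lo, a/N/T/Hi, a/N/H/Lo, a/N/H/Hi} → row (4,-4) (3,6) (4,-4) (3,6)
{c/E/T/Lo, c/E/H/Lo, c/S/T/Lo, c/S/H/Lo, c/N/T/Lo, c/N/H/Lo} → row (-1,2) (-1,2) (3,0) (3,0)
{c/E/T/Hi, c/E/H/Hi, c/S/T/Hi, c/S/H/Hi, c/N/T/Hi, c/N/H/Hi} → row (6,5) (6,5) (3,0) (3,0)
That's 6 distinct rows out of 24 strategies.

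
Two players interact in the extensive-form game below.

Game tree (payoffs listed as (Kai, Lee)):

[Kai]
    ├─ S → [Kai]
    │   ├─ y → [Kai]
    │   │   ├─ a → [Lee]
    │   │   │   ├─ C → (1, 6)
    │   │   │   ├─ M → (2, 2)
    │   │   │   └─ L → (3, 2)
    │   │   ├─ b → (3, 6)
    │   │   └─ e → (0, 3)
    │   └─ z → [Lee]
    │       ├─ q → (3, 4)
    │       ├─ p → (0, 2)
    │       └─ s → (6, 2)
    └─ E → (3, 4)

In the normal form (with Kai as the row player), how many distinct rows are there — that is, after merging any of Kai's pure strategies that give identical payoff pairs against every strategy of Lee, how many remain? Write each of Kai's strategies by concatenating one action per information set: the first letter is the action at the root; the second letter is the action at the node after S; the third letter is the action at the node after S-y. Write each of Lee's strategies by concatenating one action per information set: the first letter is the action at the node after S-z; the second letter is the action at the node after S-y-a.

5

Kai has 12 pure strategies: Sya, Syb, Sye, Sza, Szb, Sze, Eya, Eyb, Eye, Eza, Ezb, Eze. Columns: qC, qM, qL, pC, pM, pL, sC, sM, sL.
{Sya} → row (1,6) (2,2) (3,2) (1,6) (2,2) (3,2) (1,6) (2,2) (3,2)
{Syb} → row (3,6) (3,6) (3,6) (3,6) (3,6) (3,6) (3,6) (3,6) (3,6)
{Sye} → row (0,3) (0,3) (0,3) (0,3) (0,3) (0,3) (0,3) (0,3) (0,3)
{Sza, Szb, Sze} → row (3,4) (3,4) (3,4) (0,2) (0,2) (0,2) (6,2) (6,2) (6,2)
{Eya, Eyb, Eye, Eza, Ezb, Eze} → row (3,4) (3,4) (3,4) (3,4) (3,4) (3,4) (3,4) (3,4) (3,4)
That's 5 distinct rows out of 12 strategies.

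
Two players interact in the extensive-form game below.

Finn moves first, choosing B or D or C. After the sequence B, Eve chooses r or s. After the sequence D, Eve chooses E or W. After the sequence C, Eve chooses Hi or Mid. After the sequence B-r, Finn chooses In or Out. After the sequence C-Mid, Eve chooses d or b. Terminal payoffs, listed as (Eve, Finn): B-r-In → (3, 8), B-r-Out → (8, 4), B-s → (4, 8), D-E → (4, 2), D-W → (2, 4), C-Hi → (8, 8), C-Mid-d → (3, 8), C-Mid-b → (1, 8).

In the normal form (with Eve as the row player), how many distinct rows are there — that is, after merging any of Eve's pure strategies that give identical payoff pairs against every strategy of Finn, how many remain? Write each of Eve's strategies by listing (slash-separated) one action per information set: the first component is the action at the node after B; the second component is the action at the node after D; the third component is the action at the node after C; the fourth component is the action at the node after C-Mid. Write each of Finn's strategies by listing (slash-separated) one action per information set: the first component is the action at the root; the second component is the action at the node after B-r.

12

Eve has 16 pure strategies: r/E/Hi/d, r/E/Hi/b, r/E/Mid/d, r/E/Mid/b, r/W/Hi/d, r/W/Hi/b, r/W/Mid/d, r/W/Mid/b, s/E/Hi/d, s/E/Hi/b, s/E/Mid/d, s/E/Mid/b, s/W/Hi/d, s/W/Hi/b, s/W/Mid/d, s/W/Mid/b. Columns: B/In, B/Out, D/In, D/Out, C/In, C/Out.
{r/E/Hi/d, r/E/Hi/b} → row (3,8) (8,4) (4,2) (4,2) (8,8) (8,8)
{r/E/Mid/d} → row (3,8) (8,4) (4,2) (4,2) (3,8) (3,8)
{r/E/Mid/b} → row (3,8) (8,4) (4,2) (4,2) (1,8) (1,8)
{r/W/Hi/d, r/W/Hi/b} → row (3,8) (8,4) (2,4) (2,4) (8,8) (8,8)
{r/W/Mid/d} → row (3,8) (8,4) (2,4) (2,4) (3,8) (3,8)
{r/W/Mid/b} → row (3,8) (8,4) (2,4) (2,4) (1,8) (1,8)
{s/E/Hi/d, s/E/Hi/b} → row (4,8) (4,8) (4,2) (4,2) (8,8) (8,8)
{s/E/Mid/d} → row (4,8) (4,8) (4,2) (4,2) (3,8) (3,8)
{s/E/Mid/b} → row (4,8) (4,8) (4,2) (4,2) (1,8) (1,8)
{s/W/Hi/d, s/W/Hi/b} → row (4,8) (4,8) (2,4) (2,4) (8,8) (8,8)
{s/W/Mid/d} → row (4,8) (4,8) (2,4) (2,4) (3,8) (3,8)
{s/W/Mid/b} → row (4,8) (4,8) (2,4) (2,4) (1,8) (1,8)
That's 12 distinct rows out of 16 strategies.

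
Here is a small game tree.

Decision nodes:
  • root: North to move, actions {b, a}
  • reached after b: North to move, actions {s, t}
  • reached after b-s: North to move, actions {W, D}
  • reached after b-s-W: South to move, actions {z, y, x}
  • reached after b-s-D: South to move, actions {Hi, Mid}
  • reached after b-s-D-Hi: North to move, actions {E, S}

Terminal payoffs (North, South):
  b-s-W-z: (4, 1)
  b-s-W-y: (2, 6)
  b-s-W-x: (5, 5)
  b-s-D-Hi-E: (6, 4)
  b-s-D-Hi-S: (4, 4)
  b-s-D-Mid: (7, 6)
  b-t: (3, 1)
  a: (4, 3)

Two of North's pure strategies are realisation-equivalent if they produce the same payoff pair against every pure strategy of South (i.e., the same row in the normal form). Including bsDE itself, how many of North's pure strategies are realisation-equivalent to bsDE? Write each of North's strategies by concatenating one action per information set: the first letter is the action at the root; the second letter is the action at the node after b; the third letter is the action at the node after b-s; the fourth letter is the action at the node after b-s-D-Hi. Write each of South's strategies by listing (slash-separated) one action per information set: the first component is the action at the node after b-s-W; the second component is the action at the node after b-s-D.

Row for bsDE (columns z/Hi, z/Mid, y/Hi, y/Mid, x/Hi, x/Mid): (6,4) (7,6) (6,4) (7,6) (6,4) (7,6).
Every one of North's information sets is on the play path for some reply by South when North follows bsDE.
Changing the action at any of them therefore changes at least one column, so only bsDE itself gives this row.

1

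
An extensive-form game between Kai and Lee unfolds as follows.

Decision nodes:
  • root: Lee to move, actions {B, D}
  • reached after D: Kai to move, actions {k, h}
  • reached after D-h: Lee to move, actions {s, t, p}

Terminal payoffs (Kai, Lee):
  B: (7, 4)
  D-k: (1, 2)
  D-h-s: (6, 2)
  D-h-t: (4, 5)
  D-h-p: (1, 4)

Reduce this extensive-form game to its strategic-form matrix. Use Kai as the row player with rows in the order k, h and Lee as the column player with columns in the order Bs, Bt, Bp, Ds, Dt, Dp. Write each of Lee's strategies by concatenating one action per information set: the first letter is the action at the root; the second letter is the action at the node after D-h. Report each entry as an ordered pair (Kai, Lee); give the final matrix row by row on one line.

           Bs       Bt       Bp       Ds       Dt       Dp
   k    (7,4)    (7,4)    (7,4)    (1,2)    (1,2)    (1,2)
   h    (7,4)    (7,4)    (7,4)    (6,2)    (4,5)    (1,4)

k: (7,4) (7,4) (7,4) (1,2) (1,2) (1,2) | h: (7,4) (7,4) (7,4) (6,2) (4,5) (1,4)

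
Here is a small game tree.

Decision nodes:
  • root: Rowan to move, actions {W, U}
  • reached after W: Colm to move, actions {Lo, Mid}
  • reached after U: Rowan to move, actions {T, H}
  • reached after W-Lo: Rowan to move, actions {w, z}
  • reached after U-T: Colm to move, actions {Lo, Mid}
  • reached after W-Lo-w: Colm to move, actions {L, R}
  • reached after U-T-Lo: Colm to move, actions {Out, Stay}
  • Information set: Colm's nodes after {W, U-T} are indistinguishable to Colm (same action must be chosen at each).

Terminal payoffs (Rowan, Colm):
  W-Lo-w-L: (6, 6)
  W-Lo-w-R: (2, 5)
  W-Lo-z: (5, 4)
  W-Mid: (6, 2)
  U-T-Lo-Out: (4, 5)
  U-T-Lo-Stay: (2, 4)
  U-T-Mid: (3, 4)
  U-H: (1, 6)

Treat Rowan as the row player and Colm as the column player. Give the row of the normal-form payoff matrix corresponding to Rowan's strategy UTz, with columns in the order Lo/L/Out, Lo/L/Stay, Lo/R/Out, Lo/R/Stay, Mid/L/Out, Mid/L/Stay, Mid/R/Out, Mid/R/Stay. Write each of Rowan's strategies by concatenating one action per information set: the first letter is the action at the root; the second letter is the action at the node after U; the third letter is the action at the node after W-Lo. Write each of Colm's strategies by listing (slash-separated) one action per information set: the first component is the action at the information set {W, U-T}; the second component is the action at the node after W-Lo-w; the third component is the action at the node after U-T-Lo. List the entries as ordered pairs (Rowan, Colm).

(4,5) (2,4) (4,5) (2,4) (3,4) (3,4) (3,4) (3,4)

vs Lo/L/Out: Rowan plays U → Rowan plays T at [U] → Colm plays Lo at [U-T] → Colm plays Out at [U-T-Lo] → (4, 5)
vs Lo/L/Stay: Rowan plays U → Rowan plays T at [U] → Colm plays Lo at [U-T] → Colm plays Stay at [U-T-Lo] → (2, 4)
vs Lo/R/Out: Rowan plays U → Rowan plays T at [U] → Colm plays Lo at [U-T] → Colm plays Out at [U-T-Lo] → (4, 5)
vs Lo/R/Stay: Rowan plays U → Rowan plays T at [U] → Colm plays Lo at [U-T] → Colm plays Stay at [U-T-Lo] → (2, 4)
vs Mid/L/Out: Rowan plays U → Rowan plays T at [U] → Colm plays Mid at [U-T] → (3, 4)
vs Mid/L/Stay: Rowan plays U → Rowan plays T at [U] → Colm plays Mid at [U-T] → (3, 4)
vs Mid/R/Out: Rowan plays U → Rowan plays T at [U] → Colm plays Mid at [U-T] → (3, 4)
vs Mid/R/Stay: Rowan plays U → Rowan plays T at [U] → Colm plays Mid at [U-T] → (3, 4)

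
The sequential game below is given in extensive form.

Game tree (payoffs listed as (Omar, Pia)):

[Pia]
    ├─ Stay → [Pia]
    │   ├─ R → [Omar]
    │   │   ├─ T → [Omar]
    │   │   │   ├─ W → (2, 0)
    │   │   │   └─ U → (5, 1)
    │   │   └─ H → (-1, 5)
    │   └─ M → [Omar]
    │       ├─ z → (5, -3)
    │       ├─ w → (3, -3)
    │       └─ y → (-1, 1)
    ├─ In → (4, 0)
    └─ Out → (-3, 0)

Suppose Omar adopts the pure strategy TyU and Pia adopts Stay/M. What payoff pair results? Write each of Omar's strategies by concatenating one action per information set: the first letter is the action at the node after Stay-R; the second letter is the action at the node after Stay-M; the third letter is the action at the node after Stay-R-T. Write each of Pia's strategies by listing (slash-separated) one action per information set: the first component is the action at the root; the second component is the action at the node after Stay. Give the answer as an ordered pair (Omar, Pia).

Trace the play path from the root:
  Pia plays Stay
  Pia plays M at [Stay]
  Omar plays y at [Stay-M]
→ terminal payoff (-1, 1).
(Omar's choice at the node after Stay-R is never reached on this path, so it doesn't affect the outcome.)

(-1, 1)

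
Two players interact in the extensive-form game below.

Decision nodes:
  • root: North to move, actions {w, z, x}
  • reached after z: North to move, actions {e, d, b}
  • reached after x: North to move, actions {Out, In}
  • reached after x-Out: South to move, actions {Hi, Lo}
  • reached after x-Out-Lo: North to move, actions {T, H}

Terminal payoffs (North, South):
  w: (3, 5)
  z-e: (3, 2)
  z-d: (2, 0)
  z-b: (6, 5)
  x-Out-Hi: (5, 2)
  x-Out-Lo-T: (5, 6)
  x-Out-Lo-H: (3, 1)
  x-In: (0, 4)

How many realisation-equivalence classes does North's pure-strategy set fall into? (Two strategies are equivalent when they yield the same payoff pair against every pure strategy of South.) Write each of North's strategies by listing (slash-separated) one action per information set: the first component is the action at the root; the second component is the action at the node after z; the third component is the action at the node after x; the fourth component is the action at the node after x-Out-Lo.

7

North has 36 pure strategies: w/e/Out/T, w/e/Out/H, w/e/In/T, w/e/In/H, w/d/Out/T, w/d/Out/H, w/d/In/T, w/d/In/H, w/b/Out/T, w/b/Out/H, w/b/In/T, w/b/In/H, z/e/Out/T, z/e/Out/H, z/e/In/T, z/e/In/H, z/d/Out/T, z/d/Out/H, z/d/In/T, z/d/In/H, z/b/Out/T, z/b/Out/H, z/b/In/T, z/b/In/H, x/e/Out/T, x/e/Out/H, x/e/In/T, x/e/In/H, x/d/Out/T, x/d/Out/H, x/d/In/T, x/d/In/H, x/b/Out/T, x/b/Out/H, x/b/In/T, x/b/In/H. Columns: Hi, Lo.
{w/e/Out/T, w/e/Out/H, w/e/In/T, w/e/In/H, w/d/Out/T, w/d/Out/H, w/d/In/T, w/d/In/H, w/b/Out/T, w/b/Out/H, w/b/In/T, w/b/In/H} → row (3,5) (3,5)
{z/e/Out/T, z/e/Out/H, z/e/In/T, z/e/In/H} → row (3,2) (3,2)
{z/d/Out/T, z/d/Out/H, z/d/In/T, z/d/In/H} → row (2,0) (2,0)
{z/b/Out/T, z/b/Out/H, z/b/In/T, z/b/In/H} → row (6,5) (6,5)
{x/e/Out/T, x/d/Out/T, x/b/Out/T} → row (5,2) (5,6)
{x/e/Out/H, x/d/Out/H, x/b/Out/H} → row (5,2) (3,1)
{x/e/In/T, x/e/In/H, x/d/In/T, x/d/In/H, x/b/In/T, x/b/In/H} → row (0,4) (0,4)
That's 7 distinct rows out of 36 strategies.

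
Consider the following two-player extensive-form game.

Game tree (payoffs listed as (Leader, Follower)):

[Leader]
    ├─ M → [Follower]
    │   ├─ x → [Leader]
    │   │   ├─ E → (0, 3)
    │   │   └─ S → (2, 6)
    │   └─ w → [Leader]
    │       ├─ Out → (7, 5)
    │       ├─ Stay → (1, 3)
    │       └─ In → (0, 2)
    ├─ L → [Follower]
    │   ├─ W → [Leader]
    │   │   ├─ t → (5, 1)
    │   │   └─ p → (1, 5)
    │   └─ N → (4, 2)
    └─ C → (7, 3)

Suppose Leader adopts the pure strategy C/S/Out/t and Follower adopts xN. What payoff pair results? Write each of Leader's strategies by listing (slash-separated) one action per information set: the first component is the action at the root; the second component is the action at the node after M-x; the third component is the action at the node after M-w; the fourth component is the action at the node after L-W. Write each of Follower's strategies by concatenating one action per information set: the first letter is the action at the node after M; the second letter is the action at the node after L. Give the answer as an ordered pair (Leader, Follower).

Trace the play path from the root:
  Leader plays C
→ terminal payoff (7, 3).
(Leader's choice at the node after M-x is never reached on this path, so it doesn't affect the outcome.)

(7, 3)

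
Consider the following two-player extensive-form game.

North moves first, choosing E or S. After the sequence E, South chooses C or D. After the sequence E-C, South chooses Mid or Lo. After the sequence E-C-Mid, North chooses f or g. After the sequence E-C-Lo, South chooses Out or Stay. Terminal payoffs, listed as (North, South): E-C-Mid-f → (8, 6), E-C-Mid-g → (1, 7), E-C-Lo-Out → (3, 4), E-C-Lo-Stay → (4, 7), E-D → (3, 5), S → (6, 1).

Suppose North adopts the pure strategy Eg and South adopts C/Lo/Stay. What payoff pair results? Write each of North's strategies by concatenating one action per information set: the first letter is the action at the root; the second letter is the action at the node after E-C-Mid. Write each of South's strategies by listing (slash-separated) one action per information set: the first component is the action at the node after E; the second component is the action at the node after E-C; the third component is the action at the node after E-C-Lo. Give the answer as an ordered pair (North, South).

(4, 7)

Trace the play path from the root:
  North plays E
  South plays C at [E]
  South plays Lo at [E-C]
  South plays Stay at [E-C-Lo]
→ terminal payoff (4, 7).
(North's choice at the node after E-C-Mid is never reached on this path, so it doesn't affect the outcome.)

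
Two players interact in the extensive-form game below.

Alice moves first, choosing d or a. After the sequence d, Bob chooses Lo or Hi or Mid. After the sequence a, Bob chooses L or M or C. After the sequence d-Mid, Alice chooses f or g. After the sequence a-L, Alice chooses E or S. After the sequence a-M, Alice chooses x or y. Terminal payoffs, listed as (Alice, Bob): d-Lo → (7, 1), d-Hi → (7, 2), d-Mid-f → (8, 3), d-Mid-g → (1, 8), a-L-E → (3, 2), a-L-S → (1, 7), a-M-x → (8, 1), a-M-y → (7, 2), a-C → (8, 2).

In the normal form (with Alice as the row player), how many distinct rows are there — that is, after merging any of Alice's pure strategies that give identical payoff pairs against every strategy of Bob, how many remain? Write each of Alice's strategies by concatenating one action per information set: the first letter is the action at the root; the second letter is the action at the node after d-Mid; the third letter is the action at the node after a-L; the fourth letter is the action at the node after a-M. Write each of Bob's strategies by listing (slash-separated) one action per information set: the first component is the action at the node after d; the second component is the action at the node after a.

Alice has 16 pure strategies: dfEx, dfEy, dfSx, dfSy, dgEx, dgEy, dgSx, dgSy, afEx, afEy, afSx, afSy, agEx, agEy, agSx, agSy. Columns: Lo/L, Lo/M, Lo/C, Hi/L, Hi/M, Hi/C, Mid/L, Mid/M, Mid/C.
{dfEx, dfEy, dfSx, dfSy} → row (7,1) (7,1) (7,1) (7,2) (7,2) (7,2) (8,3) (8,3) (8,3)
{dgEx, dgEy, dgSx, dgSy} → row (7,1) (7,1) (7,1) (7,2) (7,2) (7,2) (1,8) (1,8) (1,8)
{afEx, agEx} → row (3,2) (8,1) (8,2) (3,2) (8,1) (8,2) (3,2) (8,1) (8,2)
{afEy, agEy} → row (3,2) (7,2) (8,2) (3,2) (7,2) (8,2) (3,2) (7,2) (8,2)
{afSx, agSx} → row (1,7) (8,1) (8,2) (1,7) (8,1) (8,2) (1,7) (8,1) (8,2)
{afSy, agSy} → row (1,7) (7,2) (8,2) (1,7) (7,2) (8,2) (1,7) (7,2) (8,2)
That's 6 distinct rows out of 16 strategies.

6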